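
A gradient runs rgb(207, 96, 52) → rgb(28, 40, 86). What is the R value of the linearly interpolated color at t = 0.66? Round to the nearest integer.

89

R = 207 + 0.66 × (28 − 207) = 88.86 → 89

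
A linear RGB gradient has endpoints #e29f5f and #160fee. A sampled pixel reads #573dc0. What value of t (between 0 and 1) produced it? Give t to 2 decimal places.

Invert the lerp on the R channel (largest span, 204): t = (87 − 226) / (22 − 226) = -139/-204 = 0.68137.
Check on G: (61 − 159)/(15 − 159) = 0.6806 ✓

0.68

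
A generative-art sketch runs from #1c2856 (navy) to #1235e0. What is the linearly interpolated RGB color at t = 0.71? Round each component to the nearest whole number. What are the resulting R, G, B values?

#1c2856 → (28, 40, 86); #1235e0 → (18, 53, 224).
R = 28 + 0.71 × (18 − 28) = 28 + 0.71 × -10 = 20.9 → 21
G = 40 + 0.71 × (53 − 40) = 40 + 0.71 × 13 = 49.23 → 49
B = 86 + 0.71 × (224 − 86) = 86 + 0.71 × 138 = 183.98 → 184

(21, 49, 184)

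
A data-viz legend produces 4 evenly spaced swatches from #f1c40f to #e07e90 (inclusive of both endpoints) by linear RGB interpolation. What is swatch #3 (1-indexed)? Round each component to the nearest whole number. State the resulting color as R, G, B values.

(230, 149, 101)

With 4 swatches and endpoints inclusive, swatch 3 sits at t = (3 − 1)/(4 − 1) = 2/3 ≈ 0.6667.
#f1c40f → (241, 196, 15); #e07e90 → (224, 126, 144).
R = 241 + 0.6667 × (224 − 241) = 229.666 → 230
G = 196 + 0.6667 × (126 − 196) = 149.331 → 149
B = 15 + 0.6667 × (144 − 15) = 101.004 → 101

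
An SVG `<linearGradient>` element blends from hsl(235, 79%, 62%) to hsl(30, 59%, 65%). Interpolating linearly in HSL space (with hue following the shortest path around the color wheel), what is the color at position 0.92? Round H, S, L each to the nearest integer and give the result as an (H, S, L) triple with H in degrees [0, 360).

Hue: 30 − 235 = -205°, but |-205| > 180 so the shorter arc goes the other way: Δh = -205 + 360 = 155°.
H = 235 + 0.92 × (155) = 377.6 → 378 → 378 mod 360 = 18°
S = 79 + 0.92 × (59 − 79) = 60.6 → 61%
L = 62 + 0.92 × (65 − 62) = 64.76 → 65%

(18, 61, 65)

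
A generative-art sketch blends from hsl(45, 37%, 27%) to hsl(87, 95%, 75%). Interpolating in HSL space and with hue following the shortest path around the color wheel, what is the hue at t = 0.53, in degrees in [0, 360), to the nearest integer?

Hue arc: Δh = 87 − 45 = 42° (|Δh| ≤ 180, already the shorter path).
H = 45 + 0.53 × (42) = 67.26 → 67°

67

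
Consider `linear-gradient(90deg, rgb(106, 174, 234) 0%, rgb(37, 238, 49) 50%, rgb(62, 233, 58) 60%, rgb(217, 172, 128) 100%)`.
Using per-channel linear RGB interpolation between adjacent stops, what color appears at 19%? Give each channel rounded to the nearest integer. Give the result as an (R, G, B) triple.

19% lies between the 0% and 50% stops, so the local fraction is t = (19 − 0)/(50 − 0) = 19/50 ≈ 0.38.
R = 106 + 0.38 × (37 − 106) = 79.78 → 80
G = 174 + 0.38 × (238 − 174) = 198.32 → 198
B = 234 + 0.38 × (49 − 234) = 163.7 → 164

(80, 198, 164)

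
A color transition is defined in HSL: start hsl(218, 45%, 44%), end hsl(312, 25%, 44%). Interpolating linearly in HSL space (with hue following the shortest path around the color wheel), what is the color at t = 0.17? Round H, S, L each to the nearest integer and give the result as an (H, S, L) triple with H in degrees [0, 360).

(234, 42, 44)

Hue arc: Δh = 312 − 218 = 94° (|Δh| ≤ 180, already the shorter path).
H = 218 + 0.17 × (94) = 233.98 → 234°
S = 45 + 0.17 × (25 − 45) = 41.6 → 42%
L = 44 + 0.17 × (44 − 44) = 44 → 44%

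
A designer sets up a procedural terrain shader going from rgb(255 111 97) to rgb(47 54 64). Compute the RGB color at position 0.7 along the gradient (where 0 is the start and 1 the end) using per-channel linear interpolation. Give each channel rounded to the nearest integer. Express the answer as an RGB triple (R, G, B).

(109, 71, 74)

R = 255 + 0.7 × (47 − 255) = 255 + 0.7 × -208 = 109.4 → 109
G = 111 + 0.7 × (54 − 111) = 111 + 0.7 × -57 = 71.1 → 71
B = 97 + 0.7 × (64 − 97) = 97 + 0.7 × -33 = 73.9 → 74
So the blended color is (109, 71, 74), about #6d474a.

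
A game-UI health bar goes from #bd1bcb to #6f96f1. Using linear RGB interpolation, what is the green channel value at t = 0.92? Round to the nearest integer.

G₁ = 27 (from #bd1bcb), G₂ = 150 (from #6f96f1).
G = 27 + 0.92 × (150 − 27) = 140.16 → 140

140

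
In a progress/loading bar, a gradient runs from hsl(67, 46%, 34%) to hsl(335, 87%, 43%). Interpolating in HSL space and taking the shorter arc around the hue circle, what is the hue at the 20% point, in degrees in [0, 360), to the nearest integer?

Hue: 335 − 67 = 268°, but |268| > 180 so the shorter arc goes the other way: Δh = 268 − 360 = -92°.
H = 67 + 0.2 × (-92) = 48.6 → 49°

49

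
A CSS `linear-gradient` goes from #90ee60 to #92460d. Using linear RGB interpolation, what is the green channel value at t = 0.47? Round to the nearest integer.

G₁ = 238 (from #90ee60), G₂ = 70 (from #92460d).
G = 238 + 0.47 × (70 − 238) = 159.04 → 159

159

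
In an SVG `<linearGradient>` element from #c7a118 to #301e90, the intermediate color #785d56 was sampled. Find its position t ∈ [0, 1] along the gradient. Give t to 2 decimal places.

0.52

Invert the lerp on the R channel (largest span, 151): t = (120 − 199) / (48 − 199) = -79/-151 = 0.52318.
Check on G: (93 − 161)/(30 − 161) = 0.5191 ✓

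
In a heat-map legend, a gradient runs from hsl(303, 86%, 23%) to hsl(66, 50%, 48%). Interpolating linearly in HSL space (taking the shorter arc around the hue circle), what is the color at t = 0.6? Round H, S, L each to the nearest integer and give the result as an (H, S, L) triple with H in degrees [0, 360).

(17, 64, 38)

Hue: 66 − 303 = -237°, but |-237| > 180 so the shorter arc goes the other way: Δh = -237 + 360 = 123°.
H = 303 + 0.6 × (123) = 376.8 → 377 → 377 mod 360 = 17°
S = 86 + 0.6 × (50 − 86) = 64.4 → 64%
L = 23 + 0.6 × (48 − 23) = 38 → 38%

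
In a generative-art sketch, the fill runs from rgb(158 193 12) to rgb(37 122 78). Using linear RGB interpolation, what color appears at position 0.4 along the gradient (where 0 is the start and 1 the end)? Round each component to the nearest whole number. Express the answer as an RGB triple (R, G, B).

R = 158 + 0.4 × (37 − 158) = 158 + 0.4 × -121 = 109.6 → 110
G = 193 + 0.4 × (122 − 193) = 193 + 0.4 × -71 = 164.6 → 165
B = 12 + 0.4 × (78 − 12) = 12 + 0.4 × 66 = 38.4 → 38
So the blended color is (110, 165, 38), about #6ea526.

(110, 165, 38)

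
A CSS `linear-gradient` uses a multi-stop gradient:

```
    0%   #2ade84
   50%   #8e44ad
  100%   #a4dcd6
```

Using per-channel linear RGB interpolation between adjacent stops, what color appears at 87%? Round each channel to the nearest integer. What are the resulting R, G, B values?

87% lies between the 50% and 100% stops, so the local fraction is t = (87 − 50)/(100 − 50) = 37/50 ≈ 0.74.
#8e44ad → (142, 68, 173); #a4dcd6 → (164, 220, 214).
R = 142 + 0.74 × (164 − 142) = 158.28 → 158
G = 68 + 0.74 × (220 − 68) = 180.48 → 180
B = 173 + 0.74 × (214 − 173) = 203.34 → 203

(158, 180, 203)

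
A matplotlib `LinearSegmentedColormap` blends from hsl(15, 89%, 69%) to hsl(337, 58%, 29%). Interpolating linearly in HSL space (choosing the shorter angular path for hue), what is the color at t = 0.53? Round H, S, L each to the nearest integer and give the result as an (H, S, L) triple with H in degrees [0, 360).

Hue: 337 − 15 = 322°, but |322| > 180 so the shorter arc goes the other way: Δh = 322 − 360 = -38°.
H = 15 + 0.53 × (-38) = -5.14 → -5 → -5 mod 360 = 355°
S = 89 + 0.53 × (58 − 89) = 72.57 → 73%
L = 69 + 0.53 × (29 − 69) = 47.8 → 48%

(355, 73, 48)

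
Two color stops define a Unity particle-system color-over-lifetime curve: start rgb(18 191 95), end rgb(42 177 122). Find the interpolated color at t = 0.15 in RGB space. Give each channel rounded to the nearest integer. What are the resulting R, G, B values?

R = 18 + 0.15 × (42 − 18) = 18 + 0.15 × 24 = 21.6 → 22
G = 191 + 0.15 × (177 − 191) = 191 + 0.15 × -14 = 188.9 → 189
B = 95 + 0.15 × (122 − 95) = 95 + 0.15 × 27 = 99.05 → 99

(22, 189, 99)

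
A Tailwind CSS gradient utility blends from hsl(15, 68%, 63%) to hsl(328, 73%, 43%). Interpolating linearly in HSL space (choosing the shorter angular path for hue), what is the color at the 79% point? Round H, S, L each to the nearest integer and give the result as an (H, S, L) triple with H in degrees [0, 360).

Hue: 328 − 15 = 313°, but |313| > 180 so the shorter arc goes the other way: Δh = 313 − 360 = -47°.
H = 15 + 0.79 × (-47) = -22.13 → -22 → -22 mod 360 = 338°
S = 68 + 0.79 × (73 − 68) = 71.95 → 72%
L = 63 + 0.79 × (43 − 63) = 47.2 → 47%

(338, 72, 47)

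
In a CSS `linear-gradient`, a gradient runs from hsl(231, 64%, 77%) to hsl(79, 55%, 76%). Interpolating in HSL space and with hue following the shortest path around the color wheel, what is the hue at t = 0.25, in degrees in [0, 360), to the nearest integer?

193

Hue arc: Δh = 79 − 231 = -152° (|Δh| ≤ 180, already the shorter path).
H = 231 + 0.25 × (-152) = 193 → 193°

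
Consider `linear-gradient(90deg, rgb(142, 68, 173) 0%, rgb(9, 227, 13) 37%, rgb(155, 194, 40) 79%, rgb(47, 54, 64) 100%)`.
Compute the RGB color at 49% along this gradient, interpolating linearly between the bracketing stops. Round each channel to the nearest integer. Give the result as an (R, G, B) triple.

(51, 218, 21)

49% lies between the 37% and 79% stops, so the local fraction is t = (49 − 37)/(79 − 37) = 12/42 ≈ 0.2857.
R = 9 + 0.2857 × (155 − 9) = 50.712 → 51
G = 227 + 0.2857 × (194 − 227) = 217.572 → 218
B = 13 + 0.2857 × (40 − 13) = 20.714 → 21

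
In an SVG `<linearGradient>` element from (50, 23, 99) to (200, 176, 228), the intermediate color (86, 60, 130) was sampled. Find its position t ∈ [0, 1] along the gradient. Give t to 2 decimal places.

0.24

Invert the lerp on the G channel (largest span, 153): t = (60 − 23) / (176 − 23) = 37/153 = 0.24183.
Check on R: (86 − 50)/(200 − 50) = 0.24 ✓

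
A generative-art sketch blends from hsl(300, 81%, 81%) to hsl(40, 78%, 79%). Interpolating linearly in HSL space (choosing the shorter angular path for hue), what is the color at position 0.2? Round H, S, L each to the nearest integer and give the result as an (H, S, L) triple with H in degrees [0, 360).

Hue: 40 − 300 = -260°, but |-260| > 180 so the shorter arc goes the other way: Δh = -260 + 360 = 100°.
H = 300 + 0.2 × (100) = 320 → 320°
S = 81 + 0.2 × (78 − 81) = 80.4 → 80%
L = 81 + 0.2 × (79 − 81) = 80.6 → 81%

(320, 80, 81)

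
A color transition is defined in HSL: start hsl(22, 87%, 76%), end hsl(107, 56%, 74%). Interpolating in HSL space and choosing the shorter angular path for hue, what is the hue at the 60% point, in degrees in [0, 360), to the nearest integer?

73

Hue arc: Δh = 107 − 22 = 85° (|Δh| ≤ 180, already the shorter path).
H = 22 + 0.6 × (85) = 73 → 73°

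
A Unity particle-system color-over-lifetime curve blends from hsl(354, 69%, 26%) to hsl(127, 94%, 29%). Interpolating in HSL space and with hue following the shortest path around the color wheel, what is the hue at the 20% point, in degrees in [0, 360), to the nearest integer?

21

Hue: 127 − 354 = -227°, but |-227| > 180 so the shorter arc goes the other way: Δh = -227 + 360 = 133°.
H = 354 + 0.2 × (133) = 380.6 → 381 → 381 mod 360 = 21°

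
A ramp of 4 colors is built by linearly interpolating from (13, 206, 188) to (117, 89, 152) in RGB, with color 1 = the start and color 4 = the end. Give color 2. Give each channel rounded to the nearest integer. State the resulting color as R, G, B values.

With 4 swatches and endpoints inclusive, swatch 2 sits at t = (2 − 1)/(4 − 1) = 1/3 ≈ 0.3333.
R = 13 + 0.3333 × (117 − 13) = 47.663 → 48
G = 206 + 0.3333 × (89 − 206) = 167.004 → 167
B = 188 + 0.3333 × (152 − 188) = 176.001 → 176

(48, 167, 176)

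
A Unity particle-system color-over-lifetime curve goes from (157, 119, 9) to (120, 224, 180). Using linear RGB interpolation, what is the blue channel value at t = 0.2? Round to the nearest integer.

43

B = 9 + 0.2 × (180 − 9) = 43.2 → 43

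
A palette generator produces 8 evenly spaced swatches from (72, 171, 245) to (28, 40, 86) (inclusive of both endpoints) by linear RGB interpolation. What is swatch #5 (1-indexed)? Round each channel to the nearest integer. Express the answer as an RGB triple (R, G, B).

(47, 96, 154)

With 8 swatches and endpoints inclusive, swatch 5 sits at t = (5 − 1)/(8 − 1) = 4/7 ≈ 0.5714.
R = 72 + 0.5714 × (28 − 72) = 46.858 → 47
G = 171 + 0.5714 × (40 − 171) = 96.147 → 96
B = 245 + 0.5714 × (86 − 245) = 154.147 → 154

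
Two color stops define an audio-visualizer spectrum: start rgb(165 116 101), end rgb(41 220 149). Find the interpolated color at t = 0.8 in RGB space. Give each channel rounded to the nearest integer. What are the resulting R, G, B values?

(66, 199, 139)

R = 165 + 0.8 × (41 − 165) = 165 + 0.8 × -124 = 65.8 → 66
G = 116 + 0.8 × (220 − 116) = 116 + 0.8 × 104 = 199.2 → 199
B = 101 + 0.8 × (149 − 101) = 101 + 0.8 × 48 = 139.4 → 139
So the blended color is (66, 199, 139), about #42c78b.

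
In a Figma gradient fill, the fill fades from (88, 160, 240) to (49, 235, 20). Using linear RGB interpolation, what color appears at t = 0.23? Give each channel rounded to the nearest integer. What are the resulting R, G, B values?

(79, 177, 189)

R = 88 + 0.23 × (49 − 88) = 88 + 0.23 × -39 = 79.03 → 79
G = 160 + 0.23 × (235 − 160) = 160 + 0.23 × 75 = 177.25 → 177
B = 240 + 0.23 × (20 − 240) = 240 + 0.23 × -220 = 189.4 → 189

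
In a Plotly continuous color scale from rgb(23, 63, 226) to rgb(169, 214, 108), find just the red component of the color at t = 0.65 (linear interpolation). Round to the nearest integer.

R = 23 + 0.65 × (169 − 23) = 117.9 → 118

118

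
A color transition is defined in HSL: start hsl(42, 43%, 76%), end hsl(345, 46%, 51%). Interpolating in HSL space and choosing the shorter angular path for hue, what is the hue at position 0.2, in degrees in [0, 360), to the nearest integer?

Hue: 345 − 42 = 303°, but |303| > 180 so the shorter arc goes the other way: Δh = 303 − 360 = -57°.
H = 42 + 0.2 × (-57) = 30.6 → 31°

31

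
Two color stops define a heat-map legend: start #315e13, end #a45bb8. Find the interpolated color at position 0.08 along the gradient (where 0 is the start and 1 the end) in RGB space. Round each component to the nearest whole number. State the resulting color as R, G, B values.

(58, 94, 32)

#315e13 → (49, 94, 19); #a45bb8 → (164, 91, 184).
R = 49 + 0.08 × (164 − 49) = 49 + 0.08 × 115 = 58.2 → 58
G = 94 + 0.08 × (91 − 94) = 94 + 0.08 × -3 = 93.76 → 94
B = 19 + 0.08 × (184 − 19) = 19 + 0.08 × 165 = 32.2 → 32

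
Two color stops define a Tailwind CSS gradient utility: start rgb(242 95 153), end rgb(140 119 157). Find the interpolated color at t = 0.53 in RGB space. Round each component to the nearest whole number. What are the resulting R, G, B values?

R = 242 + 0.53 × (140 − 242) = 242 + 0.53 × -102 = 187.94 → 188
G = 95 + 0.53 × (119 − 95) = 95 + 0.53 × 24 = 107.72 → 108
B = 153 + 0.53 × (157 − 153) = 153 + 0.53 × 4 = 155.12 → 155

(188, 108, 155)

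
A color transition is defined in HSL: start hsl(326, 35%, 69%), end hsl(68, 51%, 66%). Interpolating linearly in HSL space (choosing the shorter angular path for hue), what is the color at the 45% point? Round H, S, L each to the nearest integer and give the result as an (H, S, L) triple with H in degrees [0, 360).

Hue: 68 − 326 = -258°, but |-258| > 180 so the shorter arc goes the other way: Δh = -258 + 360 = 102°.
H = 326 + 0.45 × (102) = 371.9 → 372 → 372 mod 360 = 12°
S = 35 + 0.45 × (51 − 35) = 42.2 → 42%
L = 69 + 0.45 × (66 − 69) = 67.65 → 68%

(12, 42, 68)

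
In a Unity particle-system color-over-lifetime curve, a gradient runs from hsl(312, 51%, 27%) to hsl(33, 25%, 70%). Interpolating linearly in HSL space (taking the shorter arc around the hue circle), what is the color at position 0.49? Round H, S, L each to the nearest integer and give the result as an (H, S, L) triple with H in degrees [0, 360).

Hue: 33 − 312 = -279°, but |-279| > 180 so the shorter arc goes the other way: Δh = -279 + 360 = 81°.
H = 312 + 0.49 × (81) = 351.69 → 352°
S = 51 + 0.49 × (25 − 51) = 38.26 → 38%
L = 27 + 0.49 × (70 − 27) = 48.07 → 48%

(352, 38, 48)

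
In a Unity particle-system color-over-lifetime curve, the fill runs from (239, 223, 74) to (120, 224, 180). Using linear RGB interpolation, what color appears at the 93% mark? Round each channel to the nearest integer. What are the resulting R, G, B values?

(128, 224, 173)

93% corresponds to t = 0.93.
R = 239 + 0.93 × (120 − 239) = 239 + 0.93 × -119 = 128.33 → 128
G = 223 + 0.93 × (224 − 223) = 223 + 0.93 × 1 = 223.93 → 224
B = 74 + 0.93 × (180 − 74) = 74 + 0.93 × 106 = 172.58 → 173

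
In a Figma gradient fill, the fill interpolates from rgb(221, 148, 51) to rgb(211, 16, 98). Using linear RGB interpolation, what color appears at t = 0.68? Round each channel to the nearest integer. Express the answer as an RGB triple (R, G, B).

(214, 58, 83)

R = 221 + 0.68 × (211 − 221) = 221 + 0.68 × -10 = 214.2 → 214
G = 148 + 0.68 × (16 − 148) = 148 + 0.68 × -132 = 58.24 → 58
B = 51 + 0.68 × (98 − 51) = 51 + 0.68 × 47 = 82.96 → 83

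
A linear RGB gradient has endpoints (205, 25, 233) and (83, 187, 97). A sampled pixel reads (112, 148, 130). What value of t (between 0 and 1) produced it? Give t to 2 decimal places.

Invert the lerp on the G channel (largest span, 162): t = (148 − 25) / (187 − 25) = 123/162 = 0.75926.
Check on R: (112 − 205)/(83 − 205) = 0.7623 ✓

0.76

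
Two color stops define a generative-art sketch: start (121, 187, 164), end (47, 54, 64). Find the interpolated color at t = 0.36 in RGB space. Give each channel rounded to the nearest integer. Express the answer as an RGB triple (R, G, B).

(94, 139, 128)

R = 121 + 0.36 × (47 − 121) = 121 + 0.36 × -74 = 94.36 → 94
G = 187 + 0.36 × (54 − 187) = 187 + 0.36 × -133 = 139.12 → 139
B = 164 + 0.36 × (64 − 164) = 164 + 0.36 × -100 = 128 → 128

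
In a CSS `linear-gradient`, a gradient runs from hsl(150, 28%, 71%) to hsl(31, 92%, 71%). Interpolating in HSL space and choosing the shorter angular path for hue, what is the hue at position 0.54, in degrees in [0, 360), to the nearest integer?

86

Hue arc: Δh = 31 − 150 = -119° (|Δh| ≤ 180, already the shorter path).
H = 150 + 0.54 × (-119) = 85.74 → 86°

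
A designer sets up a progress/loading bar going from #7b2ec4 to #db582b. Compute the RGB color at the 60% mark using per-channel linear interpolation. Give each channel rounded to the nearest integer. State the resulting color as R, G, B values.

#7b2ec4 → (123, 46, 196); #db582b → (219, 88, 43).
60% corresponds to t = 0.6.
R = 123 + 0.6 × (219 − 123) = 123 + 0.6 × 96 = 180.6 → 181
G = 46 + 0.6 × (88 − 46) = 46 + 0.6 × 42 = 71.2 → 71
B = 196 + 0.6 × (43 − 196) = 196 + 0.6 × -153 = 104.2 → 104

(181, 71, 104)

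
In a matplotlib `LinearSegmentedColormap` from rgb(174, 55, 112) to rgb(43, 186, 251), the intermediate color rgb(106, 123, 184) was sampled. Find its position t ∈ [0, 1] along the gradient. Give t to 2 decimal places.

0.52

Invert the lerp on the B channel (largest span, 139): t = (184 − 112) / (251 − 112) = 72/139 = 0.51799.
Check on R: (106 − 174)/(43 − 174) = 0.5191 ✓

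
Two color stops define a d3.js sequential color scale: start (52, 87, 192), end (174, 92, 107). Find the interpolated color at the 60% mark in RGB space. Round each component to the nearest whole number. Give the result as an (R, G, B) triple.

60% corresponds to t = 0.6.
R = 52 + 0.6 × (174 − 52) = 52 + 0.6 × 122 = 125.2 → 125
G = 87 + 0.6 × (92 − 87) = 87 + 0.6 × 5 = 90 → 90
B = 192 + 0.6 × (107 − 192) = 192 + 0.6 × -85 = 141 → 141

(125, 90, 141)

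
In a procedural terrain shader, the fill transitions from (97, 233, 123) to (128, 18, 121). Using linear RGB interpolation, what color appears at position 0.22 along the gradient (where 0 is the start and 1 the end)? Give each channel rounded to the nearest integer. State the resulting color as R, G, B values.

R = 97 + 0.22 × (128 − 97) = 97 + 0.22 × 31 = 103.82 → 104
G = 233 + 0.22 × (18 − 233) = 233 + 0.22 × -215 = 185.7 → 186
B = 123 + 0.22 × (121 − 123) = 123 + 0.22 × -2 = 122.56 → 123
So the blended color is (104, 186, 123), about #68ba7b.

(104, 186, 123)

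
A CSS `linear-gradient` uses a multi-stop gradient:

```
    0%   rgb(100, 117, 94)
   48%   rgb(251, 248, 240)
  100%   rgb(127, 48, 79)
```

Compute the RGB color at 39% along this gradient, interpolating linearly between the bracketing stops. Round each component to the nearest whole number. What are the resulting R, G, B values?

39% lies between the 0% and 48% stops, so the local fraction is t = (39 − 0)/(48 − 0) = 39/48 ≈ 0.8125.
R = 100 + 0.8125 × (251 − 100) = 222.688 → 223
G = 117 + 0.8125 × (248 − 117) = 223.438 → 223
B = 94 + 0.8125 × (240 − 94) = 212.625 → 213

(223, 223, 213)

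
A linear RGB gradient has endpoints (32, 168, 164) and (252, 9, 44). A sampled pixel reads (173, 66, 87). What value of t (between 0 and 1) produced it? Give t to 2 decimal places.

0.64

Invert the lerp on the R channel (largest span, 220): t = (173 − 32) / (252 − 32) = 141/220 = 0.64091.
Check on G: (66 − 168)/(9 − 168) = 0.6415 ✓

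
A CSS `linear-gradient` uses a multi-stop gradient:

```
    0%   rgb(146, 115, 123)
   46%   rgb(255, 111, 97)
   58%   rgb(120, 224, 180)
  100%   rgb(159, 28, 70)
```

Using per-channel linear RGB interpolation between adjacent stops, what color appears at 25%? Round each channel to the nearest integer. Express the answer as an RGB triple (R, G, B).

(205, 113, 109)

25% lies between the 0% and 46% stops, so the local fraction is t = (25 − 0)/(46 − 0) = 25/46 ≈ 0.5435.
R = 146 + 0.5435 × (255 − 146) = 205.242 → 205
G = 115 + 0.5435 × (111 − 115) = 112.826 → 113
B = 123 + 0.5435 × (97 − 123) = 108.869 → 109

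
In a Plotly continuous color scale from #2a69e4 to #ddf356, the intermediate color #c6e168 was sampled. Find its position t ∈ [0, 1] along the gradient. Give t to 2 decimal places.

0.87

Invert the lerp on the R channel (largest span, 179): t = (198 − 42) / (221 − 42) = 156/179 = 0.87151.
Check on G: (225 − 105)/(243 − 105) = 0.8696 ✓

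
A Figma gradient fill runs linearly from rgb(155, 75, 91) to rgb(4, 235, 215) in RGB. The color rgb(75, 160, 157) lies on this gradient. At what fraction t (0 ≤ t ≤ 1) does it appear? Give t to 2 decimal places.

0.53

Invert the lerp on the G channel (largest span, 160): t = (160 − 75) / (235 − 75) = 85/160 = 0.53125.
Check on R: (75 − 155)/(4 − 155) = 0.5298 ✓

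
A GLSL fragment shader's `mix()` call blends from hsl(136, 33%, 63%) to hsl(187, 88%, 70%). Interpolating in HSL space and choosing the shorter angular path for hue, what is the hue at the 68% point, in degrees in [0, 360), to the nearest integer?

171

Hue arc: Δh = 187 − 136 = 51° (|Δh| ≤ 180, already the shorter path).
H = 136 + 0.68 × (51) = 170.68 → 171°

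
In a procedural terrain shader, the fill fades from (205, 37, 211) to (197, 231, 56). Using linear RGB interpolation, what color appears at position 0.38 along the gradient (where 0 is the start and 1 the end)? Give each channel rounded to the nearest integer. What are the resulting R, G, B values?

(202, 111, 152)

R = 205 + 0.38 × (197 − 205) = 205 + 0.38 × -8 = 201.96 → 202
G = 37 + 0.38 × (231 − 37) = 37 + 0.38 × 194 = 110.72 → 111
B = 211 + 0.38 × (56 − 211) = 211 + 0.38 × -155 = 152.1 → 152
So the blended color is (202, 111, 152), about #ca6f98.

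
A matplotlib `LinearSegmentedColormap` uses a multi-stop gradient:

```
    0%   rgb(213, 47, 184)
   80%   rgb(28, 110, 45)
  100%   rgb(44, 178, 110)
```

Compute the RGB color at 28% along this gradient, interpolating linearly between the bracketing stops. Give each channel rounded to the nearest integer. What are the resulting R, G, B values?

28% lies between the 0% and 80% stops, so the local fraction is t = (28 − 0)/(80 − 0) = 28/80 ≈ 0.35.
R = 213 + 0.35 × (28 − 213) = 148.25 → 148
G = 47 + 0.35 × (110 − 47) = 69.05 → 69
B = 184 + 0.35 × (45 − 184) = 135.35 → 135

(148, 69, 135)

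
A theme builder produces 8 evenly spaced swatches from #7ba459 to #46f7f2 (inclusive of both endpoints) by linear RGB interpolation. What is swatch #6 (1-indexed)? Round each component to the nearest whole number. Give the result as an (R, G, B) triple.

With 8 swatches and endpoints inclusive, swatch 6 sits at t = (6 − 1)/(8 − 1) = 5/7 ≈ 0.7143.
#7ba459 → (123, 164, 89); #46f7f2 → (70, 247, 242).
R = 123 + 0.7143 × (70 − 123) = 85.142 → 85
G = 164 + 0.7143 × (247 − 164) = 223.287 → 223
B = 89 + 0.7143 × (242 − 89) = 198.288 → 198

(85, 223, 198)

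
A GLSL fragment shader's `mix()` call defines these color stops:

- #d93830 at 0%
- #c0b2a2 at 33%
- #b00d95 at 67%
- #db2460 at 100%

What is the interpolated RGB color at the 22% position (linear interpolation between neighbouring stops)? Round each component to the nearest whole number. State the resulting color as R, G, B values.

22% lies between the 0% and 33% stops, so the local fraction is t = (22 − 0)/(33 − 0) = 22/33 ≈ 0.6667.
#d93830 → (217, 56, 48); #c0b2a2 → (192, 178, 162).
R = 217 + 0.6667 × (192 − 217) = 200.333 → 200
G = 56 + 0.6667 × (178 − 56) = 137.337 → 137
B = 48 + 0.6667 × (162 − 48) = 124.004 → 124

(200, 137, 124)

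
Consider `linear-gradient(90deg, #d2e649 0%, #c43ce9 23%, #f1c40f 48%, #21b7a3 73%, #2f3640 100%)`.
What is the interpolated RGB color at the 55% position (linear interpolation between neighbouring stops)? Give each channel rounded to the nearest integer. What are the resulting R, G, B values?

55% lies between the 48% and 73% stops, so the local fraction is t = (55 − 48)/(73 − 48) = 7/25 ≈ 0.28.
#f1c40f → (241, 196, 15); #21b7a3 → (33, 183, 163).
R = 241 + 0.28 × (33 − 241) = 182.76 → 183
G = 196 + 0.28 × (183 − 196) = 192.36 → 192
B = 15 + 0.28 × (163 − 15) = 56.44 → 56

(183, 192, 56)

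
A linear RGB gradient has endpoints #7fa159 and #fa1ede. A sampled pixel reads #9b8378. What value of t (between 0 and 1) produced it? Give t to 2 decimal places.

0.23

Invert the lerp on the B channel (largest span, 133): t = (120 − 89) / (222 − 89) = 31/133 = 0.23308.
Check on R: (155 − 127)/(250 − 127) = 0.2276 ✓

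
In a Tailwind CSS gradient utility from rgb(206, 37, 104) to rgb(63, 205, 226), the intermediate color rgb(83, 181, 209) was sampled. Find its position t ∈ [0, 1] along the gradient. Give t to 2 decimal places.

0.86

Invert the lerp on the G channel (largest span, 168): t = (181 − 37) / (205 − 37) = 144/168 = 0.85714.
Check on R: (83 − 206)/(63 − 206) = 0.8601 ✓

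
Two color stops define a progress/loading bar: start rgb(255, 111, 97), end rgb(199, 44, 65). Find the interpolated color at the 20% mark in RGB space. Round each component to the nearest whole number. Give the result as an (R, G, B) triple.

(244, 98, 91)

20% corresponds to t = 0.2.
R = 255 + 0.2 × (199 − 255) = 255 + 0.2 × -56 = 243.8 → 244
G = 111 + 0.2 × (44 − 111) = 111 + 0.2 × -67 = 97.6 → 98
B = 97 + 0.2 × (65 − 97) = 97 + 0.2 × -32 = 90.6 → 91
So the blended color is (244, 98, 91), about #f4625b.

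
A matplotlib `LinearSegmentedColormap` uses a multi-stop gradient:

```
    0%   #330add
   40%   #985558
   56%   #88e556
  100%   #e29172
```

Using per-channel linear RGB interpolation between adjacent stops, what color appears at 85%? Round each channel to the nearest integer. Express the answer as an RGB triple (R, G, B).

85% lies between the 56% and 100% stops, so the local fraction is t = (85 − 56)/(100 − 56) = 29/44 ≈ 0.6591.
#88e556 → (136, 229, 86); #e29172 → (226, 145, 114).
R = 136 + 0.6591 × (226 − 136) = 195.319 → 195
G = 229 + 0.6591 × (145 − 229) = 173.636 → 174
B = 86 + 0.6591 × (114 − 86) = 104.455 → 104

(195, 174, 104)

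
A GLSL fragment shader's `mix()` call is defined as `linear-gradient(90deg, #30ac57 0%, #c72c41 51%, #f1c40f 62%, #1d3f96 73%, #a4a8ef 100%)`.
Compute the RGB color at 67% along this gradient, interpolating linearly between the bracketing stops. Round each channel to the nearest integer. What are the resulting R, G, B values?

(145, 136, 76)

67% lies between the 62% and 73% stops, so the local fraction is t = (67 − 62)/(73 − 62) = 5/11 ≈ 0.4545.
#f1c40f → (241, 196, 15); #1d3f96 → (29, 63, 150).
R = 241 + 0.4545 × (29 − 241) = 144.646 → 145
G = 196 + 0.4545 × (63 − 196) = 135.552 → 136
B = 15 + 0.4545 × (150 − 15) = 76.358 → 76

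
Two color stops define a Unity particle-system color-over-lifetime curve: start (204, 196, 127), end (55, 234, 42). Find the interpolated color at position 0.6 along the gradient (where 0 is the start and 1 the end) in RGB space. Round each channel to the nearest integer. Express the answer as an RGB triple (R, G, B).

(115, 219, 76)

R = 204 + 0.6 × (55 − 204) = 204 + 0.6 × -149 = 114.6 → 115
G = 196 + 0.6 × (234 − 196) = 196 + 0.6 × 38 = 218.8 → 219
B = 127 + 0.6 × (42 − 127) = 127 + 0.6 × -85 = 76 → 76
So the blended color is (115, 219, 76), about #73db4c.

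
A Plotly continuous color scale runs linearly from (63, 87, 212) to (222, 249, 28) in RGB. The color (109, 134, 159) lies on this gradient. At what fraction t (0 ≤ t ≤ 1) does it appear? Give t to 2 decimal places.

0.29

Invert the lerp on the B channel (largest span, 184): t = (159 − 212) / (28 − 212) = -53/-184 = 0.28804.
Check on R: (109 − 63)/(222 − 63) = 0.2893 ✓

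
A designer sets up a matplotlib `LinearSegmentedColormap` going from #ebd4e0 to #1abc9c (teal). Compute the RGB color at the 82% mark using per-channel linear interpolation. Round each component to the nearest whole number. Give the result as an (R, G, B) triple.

#ebd4e0 → (235, 212, 224); #1abc9c → (26, 188, 156).
82% corresponds to t = 0.82.
R = 235 + 0.82 × (26 − 235) = 235 + 0.82 × -209 = 63.62 → 64
G = 212 + 0.82 × (188 − 212) = 212 + 0.82 × -24 = 192.32 → 192
B = 224 + 0.82 × (156 − 224) = 224 + 0.82 × -68 = 168.24 → 168
So the blended color is (64, 192, 168), about #40c0a8.

(64, 192, 168)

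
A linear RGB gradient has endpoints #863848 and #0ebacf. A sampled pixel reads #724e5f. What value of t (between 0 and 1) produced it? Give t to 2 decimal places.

Invert the lerp on the B channel (largest span, 135): t = (95 − 72) / (207 − 72) = 23/135 = 0.17037.
Check on R: (114 − 134)/(14 − 134) = 0.1667 ✓

0.17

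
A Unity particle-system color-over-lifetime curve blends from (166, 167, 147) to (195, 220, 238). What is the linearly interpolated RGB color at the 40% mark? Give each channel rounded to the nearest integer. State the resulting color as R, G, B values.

40% corresponds to t = 0.4.
R = 166 + 0.4 × (195 − 166) = 166 + 0.4 × 29 = 177.6 → 178
G = 167 + 0.4 × (220 − 167) = 167 + 0.4 × 53 = 188.2 → 188
B = 147 + 0.4 × (238 − 147) = 147 + 0.4 × 91 = 183.4 → 183

(178, 188, 183)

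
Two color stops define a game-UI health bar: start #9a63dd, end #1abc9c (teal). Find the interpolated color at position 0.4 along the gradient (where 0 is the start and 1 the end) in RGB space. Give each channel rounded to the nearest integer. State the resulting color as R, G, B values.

(103, 135, 195)

#9a63dd → (154, 99, 221); #1abc9c → (26, 188, 156).
R = 154 + 0.4 × (26 − 154) = 154 + 0.4 × -128 = 102.8 → 103
G = 99 + 0.4 × (188 − 99) = 99 + 0.4 × 89 = 134.6 → 135
B = 221 + 0.4 × (156 − 221) = 221 + 0.4 × -65 = 195 → 195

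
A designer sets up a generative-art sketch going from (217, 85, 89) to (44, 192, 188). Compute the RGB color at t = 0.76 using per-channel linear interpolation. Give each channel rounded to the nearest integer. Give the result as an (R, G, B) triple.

(86, 166, 164)

R = 217 + 0.76 × (44 − 217) = 217 + 0.76 × -173 = 85.52 → 86
G = 85 + 0.76 × (192 − 85) = 85 + 0.76 × 107 = 166.32 → 166
B = 89 + 0.76 × (188 − 89) = 89 + 0.76 × 99 = 164.24 → 164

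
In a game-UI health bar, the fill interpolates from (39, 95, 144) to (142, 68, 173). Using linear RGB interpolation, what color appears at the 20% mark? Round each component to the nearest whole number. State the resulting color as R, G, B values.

20% corresponds to t = 0.2.
R = 39 + 0.2 × (142 − 39) = 39 + 0.2 × 103 = 59.6 → 60
G = 95 + 0.2 × (68 − 95) = 95 + 0.2 × -27 = 89.6 → 90
B = 144 + 0.2 × (173 − 144) = 144 + 0.2 × 29 = 149.8 → 150

(60, 90, 150)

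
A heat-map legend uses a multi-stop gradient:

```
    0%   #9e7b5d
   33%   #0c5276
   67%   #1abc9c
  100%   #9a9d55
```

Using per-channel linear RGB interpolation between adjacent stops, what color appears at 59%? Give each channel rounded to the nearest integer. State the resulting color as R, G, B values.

(23, 163, 147)

59% lies between the 33% and 67% stops, so the local fraction is t = (59 − 33)/(67 − 33) = 26/34 ≈ 0.7647.
#0c5276 → (12, 82, 118); #1abc9c → (26, 188, 156).
R = 12 + 0.7647 × (26 − 12) = 22.706 → 23
G = 82 + 0.7647 × (188 − 82) = 163.058 → 163
B = 118 + 0.7647 × (156 − 118) = 147.059 → 147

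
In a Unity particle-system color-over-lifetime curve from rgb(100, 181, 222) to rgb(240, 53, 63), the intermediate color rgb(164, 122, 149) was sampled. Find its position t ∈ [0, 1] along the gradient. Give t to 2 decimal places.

Invert the lerp on the B channel (largest span, 159): t = (149 − 222) / (63 − 222) = -73/-159 = 0.45912.
Check on R: (164 − 100)/(240 − 100) = 0.4571 ✓

0.46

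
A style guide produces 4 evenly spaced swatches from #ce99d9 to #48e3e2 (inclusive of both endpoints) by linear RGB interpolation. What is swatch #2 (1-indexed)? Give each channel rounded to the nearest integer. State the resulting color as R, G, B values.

(161, 178, 220)

With 4 swatches and endpoints inclusive, swatch 2 sits at t = (2 − 1)/(4 − 1) = 1/3 ≈ 0.3333.
#ce99d9 → (206, 153, 217); #48e3e2 → (72, 227, 226).
R = 206 + 0.3333 × (72 − 206) = 161.338 → 161
G = 153 + 0.3333 × (227 − 153) = 177.664 → 178
B = 217 + 0.3333 × (226 − 217) = 220 → 220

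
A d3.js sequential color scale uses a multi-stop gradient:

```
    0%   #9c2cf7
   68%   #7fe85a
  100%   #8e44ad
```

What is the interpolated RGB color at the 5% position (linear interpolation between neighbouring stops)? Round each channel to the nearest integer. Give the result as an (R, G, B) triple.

5% lies between the 0% and 68% stops, so the local fraction is t = (5 − 0)/(68 − 0) = 5/68 ≈ 0.0735.
#9c2cf7 → (156, 44, 247); #7fe85a → (127, 232, 90).
R = 156 + 0.0735 × (127 − 156) = 153.869 → 154
G = 44 + 0.0735 × (232 − 44) = 57.818 → 58
B = 247 + 0.0735 × (90 − 247) = 235.46 → 235

(154, 58, 235)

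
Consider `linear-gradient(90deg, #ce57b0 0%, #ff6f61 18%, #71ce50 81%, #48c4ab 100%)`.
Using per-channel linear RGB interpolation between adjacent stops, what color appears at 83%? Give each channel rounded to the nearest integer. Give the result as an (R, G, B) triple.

(109, 205, 90)

83% lies between the 81% and 100% stops, so the local fraction is t = (83 − 81)/(100 − 81) = 2/19 ≈ 0.1053.
#71ce50 → (113, 206, 80); #48c4ab → (72, 196, 171).
R = 113 + 0.1053 × (72 − 113) = 108.683 → 109
G = 206 + 0.1053 × (196 − 206) = 204.947 → 205
B = 80 + 0.1053 × (171 − 80) = 89.582 → 90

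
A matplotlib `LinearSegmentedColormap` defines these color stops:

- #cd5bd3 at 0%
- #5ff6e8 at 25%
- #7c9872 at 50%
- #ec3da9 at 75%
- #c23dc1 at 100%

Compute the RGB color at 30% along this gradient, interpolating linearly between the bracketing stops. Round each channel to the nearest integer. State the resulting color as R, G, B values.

(101, 227, 208)

30% lies between the 25% and 50% stops, so the local fraction is t = (30 − 25)/(50 − 25) = 5/25 ≈ 0.2.
#5ff6e8 → (95, 246, 232); #7c9872 → (124, 152, 114).
R = 95 + 0.2 × (124 − 95) = 100.8 → 101
G = 246 + 0.2 × (152 − 246) = 227.2 → 227
B = 232 + 0.2 × (114 − 232) = 208.4 → 208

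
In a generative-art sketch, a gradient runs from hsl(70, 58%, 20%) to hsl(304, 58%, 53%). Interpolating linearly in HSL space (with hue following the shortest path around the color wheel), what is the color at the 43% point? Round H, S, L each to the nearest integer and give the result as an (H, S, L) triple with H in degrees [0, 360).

(16, 58, 34)

Hue: 304 − 70 = 234°, but |234| > 180 so the shorter arc goes the other way: Δh = 234 − 360 = -126°.
H = 70 + 0.43 × (-126) = 15.82 → 16°
S = 58 + 0.43 × (58 − 58) = 58 → 58%
L = 20 + 0.43 × (53 − 20) = 34.19 → 34%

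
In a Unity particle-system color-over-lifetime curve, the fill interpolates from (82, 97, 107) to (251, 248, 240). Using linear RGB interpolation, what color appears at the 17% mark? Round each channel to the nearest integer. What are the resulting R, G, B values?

(111, 123, 130)

17% corresponds to t = 0.17.
R = 82 + 0.17 × (251 − 82) = 82 + 0.17 × 169 = 110.73 → 111
G = 97 + 0.17 × (248 − 97) = 97 + 0.17 × 151 = 122.67 → 123
B = 107 + 0.17 × (240 − 107) = 107 + 0.17 × 133 = 129.61 → 130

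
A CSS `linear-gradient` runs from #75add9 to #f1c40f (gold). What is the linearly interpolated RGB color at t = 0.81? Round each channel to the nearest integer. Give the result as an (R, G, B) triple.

#75add9 → (117, 173, 217); #f1c40f → (241, 196, 15).
R = 117 + 0.81 × (241 − 117) = 117 + 0.81 × 124 = 217.44 → 217
G = 173 + 0.81 × (196 − 173) = 173 + 0.81 × 23 = 191.63 → 192
B = 217 + 0.81 × (15 − 217) = 217 + 0.81 × -202 = 53.38 → 53

(217, 192, 53)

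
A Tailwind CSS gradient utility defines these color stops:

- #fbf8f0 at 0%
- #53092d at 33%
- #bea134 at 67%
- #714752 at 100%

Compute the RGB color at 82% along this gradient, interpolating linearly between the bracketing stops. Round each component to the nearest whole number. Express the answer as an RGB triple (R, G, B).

82% lies between the 67% and 100% stops, so the local fraction is t = (82 − 67)/(100 − 67) = 15/33 ≈ 0.4545.
#bea134 → (190, 161, 52); #714752 → (113, 71, 82).
R = 190 + 0.4545 × (113 − 190) = 155.004 → 155
G = 161 + 0.4545 × (71 − 161) = 120.095 → 120
B = 52 + 0.4545 × (82 − 52) = 65.635 → 66

(155, 120, 66)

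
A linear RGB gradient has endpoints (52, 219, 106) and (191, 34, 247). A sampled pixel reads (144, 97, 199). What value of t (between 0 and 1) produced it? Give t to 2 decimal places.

0.66

Invert the lerp on the G channel (largest span, 185): t = (97 − 219) / (34 − 219) = -122/-185 = 0.65946.
Check on R: (144 − 52)/(191 − 52) = 0.6619 ✓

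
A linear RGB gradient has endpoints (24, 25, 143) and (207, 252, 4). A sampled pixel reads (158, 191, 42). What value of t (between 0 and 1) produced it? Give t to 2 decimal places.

0.73

Invert the lerp on the G channel (largest span, 227): t = (191 − 25) / (252 − 25) = 166/227 = 0.73128.
Check on R: (158 − 24)/(207 − 24) = 0.7322 ✓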